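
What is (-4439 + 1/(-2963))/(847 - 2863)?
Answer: 6576379/2986704 ≈ 2.2019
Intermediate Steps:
(-4439 + 1/(-2963))/(847 - 2863) = (-4439 - 1/2963)/(-2016) = -13152758/2963*(-1/2016) = 6576379/2986704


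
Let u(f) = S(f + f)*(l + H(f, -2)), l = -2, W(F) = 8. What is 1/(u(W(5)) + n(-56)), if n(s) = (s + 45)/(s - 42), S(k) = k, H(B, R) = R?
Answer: -98/6261 ≈ -0.015652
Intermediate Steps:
n(s) = (45 + s)/(-42 + s)
u(f) = -8*f (u(f) = (f + f)*(-2 - 2) = (2*f)*(-4) = -8*f)
1/(u(W(5)) + n(-56)) = 1/(-8*8 + (45 - 56)/(-42 - 56)) = 1/(-64 - 11/(-98)) = 1/(-64 - 1/98*(-11)) = 1/(-64 + 11/98) = 1/(-6261/98) = -98/6261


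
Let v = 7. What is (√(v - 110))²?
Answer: -103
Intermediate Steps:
(√(v - 110))² = (√(7 - 110))² = (√(-103))² = (I*√103)² = -103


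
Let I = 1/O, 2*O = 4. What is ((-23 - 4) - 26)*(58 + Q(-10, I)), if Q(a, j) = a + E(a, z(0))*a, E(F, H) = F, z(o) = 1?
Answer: -7844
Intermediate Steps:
O = 2 (O = (1/2)*4 = 2)
I = 1/2 ≈ 0.50000
Q(a, j) = a + a**2 (Q(a, j) = a + a*a = a + a**2)
((-23 - 4) - 26)*(58 + Q(-10, I)) = ((-23 - 4) - 26)*(58 - 10*(1 - 10)) = (-27 - 26)*(58 - 10*(-9)) = -53*(58 + 90) = -53*148 = -7844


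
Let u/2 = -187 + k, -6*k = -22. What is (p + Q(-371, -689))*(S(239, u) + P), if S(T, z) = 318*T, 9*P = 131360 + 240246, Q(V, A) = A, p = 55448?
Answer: 19268304872/3 ≈ 6.4228e+9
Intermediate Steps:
k = 11/3 (k = -1/6*(-22) = 11/3 ≈ 3.6667)
u = -1100/3 (u = 2*(-187 + 11/3) = 2*(-550/3) = -1100/3 ≈ -366.67)
P = 371606/9 (P = (131360 + 240246)/9 = (1/9)*371606 = 371606/9 ≈ 41290.)
(p + Q(-371, -689))*(S(239, u) + P) = (55448 - 689)*(318*239 + 371606/9) = 54759*(76002 + 371606/9) = 54759*(1055624/9) = 19268304872/3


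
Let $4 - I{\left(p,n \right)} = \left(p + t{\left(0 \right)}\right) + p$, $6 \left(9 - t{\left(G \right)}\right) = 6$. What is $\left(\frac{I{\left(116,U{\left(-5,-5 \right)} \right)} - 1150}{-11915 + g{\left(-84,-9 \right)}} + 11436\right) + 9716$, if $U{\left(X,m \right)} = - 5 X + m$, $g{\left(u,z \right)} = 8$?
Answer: $\frac{3997750}{189} \approx 21152.0$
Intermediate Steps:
$t{\left(G \right)} = 8$ ($t{\left(G \right)} = 9 - 1 = 8$)
$U{\left(X,m \right)} = m - 5 X$
$I{\left(p,n \right)} = -4 - 2 p$ ($I{\left(p,n \right)} = 4 - \left(\left(p + 8\right) + p\right) = 4 - \left(\left(8 + p\right) + p\right) = 4 - \left(8 + 2 p\right) = -4 - 2 p$)
$\left(\frac{I{\left(116,U{\left(-5,-5 \right)} \right)} - 1150}{-11915 + g{\left(-84,-9 \right)}} + 11436\right) + 9716 = \left(\frac{\left(-4 - 232\right) - 1150}{-11915 + 8} + 11436\right) + 9716 = \left(\frac{\left(-4 - 232\right) - 1150}{-11907} + 11436\right) + 9716 = \left(\left(-236 - 1150\right) \left(- \frac{1}{11907}\right) + 11436\right) + 9716 = \left(\left(-1386\right) \left(- \frac{1}{11907}\right) + 11436\right) + 9716 = \left(\frac{22}{189} + 11436\right) + 9716 = \frac{2161426}{189} + 9716 = \frac{3997750}{189}$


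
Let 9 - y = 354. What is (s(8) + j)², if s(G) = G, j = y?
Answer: 113569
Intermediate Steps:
y = -345 (y = 9 - 1*354 = 9 - 354 = -345)
j = -345
(s(8) + j)² = (8 - 345)² = (-337)² = 113569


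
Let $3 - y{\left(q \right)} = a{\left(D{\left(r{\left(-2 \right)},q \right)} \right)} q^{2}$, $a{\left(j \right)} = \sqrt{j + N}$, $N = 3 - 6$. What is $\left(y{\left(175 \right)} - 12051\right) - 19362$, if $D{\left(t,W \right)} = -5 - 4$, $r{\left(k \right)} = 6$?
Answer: $-31410 - 61250 i \sqrt{3} \approx -31410.0 - 1.0609 \cdot 10^{5} i$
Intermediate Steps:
$N = -3$
$D{\left(t,W \right)} = -9$
$a{\left(j \right)} = \sqrt{-3 + j}$ ($a{\left(j \right)} = \sqrt{j - 3} = \sqrt{-3 + j}$)
$y{\left(q \right)} = 3 - 2 i \sqrt{3} q^{2}$ ($y{\left(q \right)} = 3 - \sqrt{-3 - 9} q^{2} = 3 - \sqrt{-12} q^{2} = 3 - 2 i \sqrt{3} q^{2}$)
$\left(y{\left(175 \right)} - 12051\right) - 19362 = \left(\left(3 - 2 i \sqrt{3} \cdot 175^{2}\right) - 12051\right) - 19362 = \left(\left(3 - 2 i \sqrt{3} \cdot 30625\right) - 12051\right) - 19362 = \left(\left(3 - 61250 i \sqrt{3}\right) - 12051\right) - 19362 = \left(-12048 - 61250 i \sqrt{3}\right) - 19362 = -31410 - 61250 i \sqrt{3}$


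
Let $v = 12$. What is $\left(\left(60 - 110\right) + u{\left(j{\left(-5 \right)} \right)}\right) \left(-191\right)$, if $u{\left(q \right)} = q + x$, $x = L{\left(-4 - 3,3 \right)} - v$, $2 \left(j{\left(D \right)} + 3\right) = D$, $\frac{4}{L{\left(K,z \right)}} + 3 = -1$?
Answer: $\frac{26167}{2} \approx 13084.0$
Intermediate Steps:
$L{\left(K,z \right)} = -1$ ($L{\left(K,z \right)} = \frac{4}{-3 - 1} = \frac{4}{-4} = 4 \left(- \frac{1}{4}\right) = -1$)
$j{\left(D \right)} = -3 + \frac{D}{2}$
$x = -13$ ($x = -1 - 12 = -13$)
$u{\left(q \right)} = -13 + q$ ($u{\left(q \right)} = q - 13 = -13 + q$)
$\left(\left(60 - 110\right) + u{\left(j{\left(-5 \right)} \right)}\right) \left(-191\right) = \left(\left(60 - 110\right) + \left(-13 + \left(-3 + \frac{1}{2} \left(-5\right)\right)\right)\right) \left(-191\right) = \left(\left(60 - 110\right) - \frac{37}{2}\right) \left(-191\right) = \left(-50 - \frac{37}{2}\right) \left(-191\right) = \left(- \frac{137}{2}\right) \left(-191\right) = \frac{26167}{2}$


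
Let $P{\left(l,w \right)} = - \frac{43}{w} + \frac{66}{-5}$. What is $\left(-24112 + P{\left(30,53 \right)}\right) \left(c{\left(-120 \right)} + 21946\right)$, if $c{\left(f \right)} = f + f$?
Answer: $- \frac{138774988458}{265} \approx -5.2368 \cdot 10^{8}$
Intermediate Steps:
$c{\left(f \right)} = 2 f$
$P{\left(l,w \right)} = - \frac{66}{5} - \frac{43}{w}$ ($P{\left(l,w \right)} = - \frac{43}{w} + 66 \left(- \frac{1}{5}\right) = - \frac{43}{w} - \frac{66}{5} = - \frac{66}{5} - \frac{43}{w}$)
$\left(-24112 + P{\left(30,53 \right)}\right) \left(c{\left(-120 \right)} + 21946\right) = \left(-24112 - \left(\frac{66}{5} + \frac{43}{53}\right)\right) \left(2 \left(-120\right) + 21946\right) = \left(-24112 - \frac{3713}{265}\right) \left(-240 + 21946\right) = \left(-24112 - \frac{3713}{265}\right) 21706 = \left(- \frac{6393393}{265}\right) 21706 = - \frac{138774988458}{265}$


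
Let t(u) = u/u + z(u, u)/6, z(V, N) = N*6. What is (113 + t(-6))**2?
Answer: 11664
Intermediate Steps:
z(V, N) = 6*N
t(u) = 1 + u (t(u) = u/u + (6*u)/6 = 1 + (6*u)*(1/6) = 1 + u)
(113 + t(-6))**2 = (113 + (1 - 6))**2 = (113 - 5)**2 = 108**2 = 11664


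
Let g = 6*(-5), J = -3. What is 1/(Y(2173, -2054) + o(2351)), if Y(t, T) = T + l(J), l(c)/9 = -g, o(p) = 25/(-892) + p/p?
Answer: -892/1590461 ≈ -0.00056084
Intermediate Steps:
o(p) = 867/892 (o(p) = 25*(-1/892) + 1 = -25/892 + 1 = 867/892)
g = -30
l(c) = 270 (l(c) = 9*(-1*(-30)) = 9*30 = 270)
Y(t, T) = 270 + T (Y(t, T) = T + 270 = 270 + T)
1/(Y(2173, -2054) + o(2351)) = 1/((270 - 2054) + 867/892) = 1/(-1784 + 867/892) = 1/(-1590461/892) = -892/1590461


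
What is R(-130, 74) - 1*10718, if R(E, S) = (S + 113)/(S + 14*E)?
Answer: -18713815/1746 ≈ -10718.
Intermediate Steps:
R(E, S) = (113 + S)/(S + 14*E)
R(-130, 74) - 1*10718 = (113 + 74)/(74 + 14*(-130)) - 1*10718 = 187/(74 - 1820) - 10718 = 187/(-1746) - 10718 = -1/1746*187 - 10718 = -187/1746 - 10718 = -18713815/1746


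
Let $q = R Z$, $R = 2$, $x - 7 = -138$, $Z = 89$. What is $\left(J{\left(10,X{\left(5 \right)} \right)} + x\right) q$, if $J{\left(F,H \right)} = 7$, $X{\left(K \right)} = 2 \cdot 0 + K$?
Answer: $-22072$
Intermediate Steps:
$x = -131$ ($x = 7 - 138 = -131$)
$X{\left(K \right)} = K$ ($X{\left(K \right)} = 0 + K = K$)
$q = 178$ ($q = 2 \cdot 89 = 178$)
$\left(J{\left(10,X{\left(5 \right)} \right)} + x\right) q = \left(7 - 131\right) 178 = \left(-124\right) 178 = -22072$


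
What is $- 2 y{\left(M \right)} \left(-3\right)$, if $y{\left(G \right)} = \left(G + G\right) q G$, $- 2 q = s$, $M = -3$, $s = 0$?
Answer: $0$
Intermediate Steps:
$q = 0$ ($q = \left(- \frac{1}{2}\right) 0 = 0$)
$y{\left(G \right)} = 0$ ($y{\left(G \right)} = \left(G + G\right) 0 G = 2 G 0 = 0$)
$- 2 y{\left(M \right)} \left(-3\right) = \left(-2\right) 0 \left(-3\right) = 0 \left(-3\right) = 0$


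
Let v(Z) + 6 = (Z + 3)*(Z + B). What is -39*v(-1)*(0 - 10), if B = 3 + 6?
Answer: 3900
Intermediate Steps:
B = 9
v(Z) = -6 + (3 + Z)*(9 + Z) (v(Z) = -6 + (Z + 3)*(Z + 9) = -6 + (3 + Z)*(9 + Z))
-39*v(-1)*(0 - 10) = -39*(21 + (-1)**2 + 12*(-1))*(0 - 10) = -39*(21 + 1 - 12)*(-10) = -390*(-10) = -39*(-100) = 3900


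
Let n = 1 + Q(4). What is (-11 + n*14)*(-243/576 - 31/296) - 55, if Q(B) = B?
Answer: -203813/2368 ≈ -86.070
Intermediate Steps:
n = 5 (n = 1 + 4 = 5)
(-11 + n*14)*(-243/576 - 31/296) - 55 = (-11 + 5*14)*(-243/576 - 31/296) - 55 = (-11 + 70)*(-243*1/576 - 31*1/296) - 55 = 59*(-27/64 - 31/296) - 55 = 59*(-1247/2368) - 55 = -73573/2368 - 55 = -203813/2368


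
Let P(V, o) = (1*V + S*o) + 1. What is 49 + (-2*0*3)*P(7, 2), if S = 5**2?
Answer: 49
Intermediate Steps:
S = 25
P(V, o) = 1 + V + 25*o (P(V, o) = (1*V + 25*o) + 1 = (V + 25*o) + 1 = 1 + V + 25*o)
49 + (-2*0*3)*P(7, 2) = 49 + (-2*0*3)*(1 + 7 + 25*2) = 49 + (0*3)*(1 + 7 + 50) = 49 + 0*58 = 49 + 0 = 49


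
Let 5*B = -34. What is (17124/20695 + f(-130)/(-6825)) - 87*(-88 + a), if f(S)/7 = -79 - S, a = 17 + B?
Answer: 9105994202/1345175 ≈ 6769.4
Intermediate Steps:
B = -34/5 (B = (1/5)*(-34) = -34/5 ≈ -6.8000)
a = 51/5 (a = 17 - 34/5 = 51/5 ≈ 10.200)
f(S) = -553 - 7*S (f(S) = 7*(-79 - S) = -553 - 7*S)
(17124/20695 + f(-130)/(-6825)) - 87*(-88 + a) = (17124/20695 + (-553 - 7*(-130))/(-6825)) - 87*(-88 + 51/5) = (17124*(1/20695) + (-553 + 910)*(-1/6825)) - 87*(-389/5) = (17124/20695 + 357*(-1/6825)) + 33843/5 = (17124/20695 - 17/325) + 33843/5 = 1042697/1345175 + 33843/5 = 9105994202/1345175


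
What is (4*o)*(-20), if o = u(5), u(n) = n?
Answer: -400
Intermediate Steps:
o = 5
(4*o)*(-20) = (4*5)*(-20) = 20*(-20) = -400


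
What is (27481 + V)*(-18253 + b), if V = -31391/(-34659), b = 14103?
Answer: -3952855785500/34659 ≈ -1.1405e+8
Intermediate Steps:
V = 31391/34659 (V = -31391*(-1/34659) = 31391/34659 ≈ 0.90571)
(27481 + V)*(-18253 + b) = (27481 + 31391/34659)*(-18253 + 14103) = (952495370/34659)*(-4150) = -3952855785500/34659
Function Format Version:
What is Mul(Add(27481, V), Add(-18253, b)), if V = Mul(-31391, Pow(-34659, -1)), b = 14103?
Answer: Rational(-3952855785500, 34659) ≈ -1.1405e+8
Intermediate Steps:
V = Rational(31391, 34659) (V = Mul(-31391, Rational(-1, 34659)) = Rational(31391, 34659) ≈ 0.90571)
Mul(Add(27481, V), Add(-18253, b)) = Mul(Add(27481, Rational(31391, 34659)), Add(-18253, 14103)) = Mul(Rational(952495370, 34659), -4150) = Rational(-3952855785500, 34659)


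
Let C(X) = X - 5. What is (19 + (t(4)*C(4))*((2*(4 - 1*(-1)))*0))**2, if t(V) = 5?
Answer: 361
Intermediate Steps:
C(X) = -5 + X
(19 + (t(4)*C(4))*((2*(4 - 1*(-1)))*0))**2 = (19 + (5*(-5 + 4))*((2*(4 - 1*(-1)))*0))**2 = (19 + (5*(-1))*((2*(4 + 1))*0))**2 = (19 - 5*2*5*0)**2 = (19 - 50*0)**2 = (19 - 5*0)**2 = (19 + 0)**2 = 19**2 = 361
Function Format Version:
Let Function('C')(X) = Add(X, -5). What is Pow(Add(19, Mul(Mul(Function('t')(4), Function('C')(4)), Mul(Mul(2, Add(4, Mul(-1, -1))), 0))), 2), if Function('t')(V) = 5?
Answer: 361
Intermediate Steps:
Function('C')(X) = Add(-5, X)
Pow(Add(19, Mul(Mul(Function('t')(4), Function('C')(4)), Mul(Mul(2, Add(4, Mul(-1, -1))), 0))), 2) = Pow(Add(19, Mul(Mul(5, Add(-5, 4)), Mul(Mul(2, Add(4, Mul(-1, -1))), 0))), 2) = Pow(Add(19, Mul(Mul(5, -1), Mul(Mul(2, Add(4, 1)), 0))), 2) = Pow(Add(19, Mul(-5, Mul(Mul(2, 5), 0))), 2) = Pow(Add(19, Mul(-5, Mul(10, 0))), 2) = Pow(Add(19, Mul(-5, 0)), 2) = Pow(Add(19, 0), 2) = Pow(19, 2) = 361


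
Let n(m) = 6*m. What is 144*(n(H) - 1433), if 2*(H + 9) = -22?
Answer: -223632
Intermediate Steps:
H = -20 (H = -9 + (½)*(-22) = -9 - 11 = -20)
144*(n(H) - 1433) = 144*(6*(-20) - 1433) = 144*(-120 - 1433) = 144*(-1553) = -223632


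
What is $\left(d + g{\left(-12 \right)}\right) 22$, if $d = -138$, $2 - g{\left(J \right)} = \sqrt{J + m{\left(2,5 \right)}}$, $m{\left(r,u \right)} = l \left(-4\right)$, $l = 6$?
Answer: $-2992 - 132 i \approx -2992.0 - 132.0 i$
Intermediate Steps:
$m{\left(r,u \right)} = -24$ ($m{\left(r,u \right)} = 6 \left(-4\right) = -24$)
$g{\left(J \right)} = 2 - \sqrt{-24 + J}$ ($g{\left(J \right)} = 2 - \sqrt{J - 24} = 2 - \sqrt{-24 + J}$)
$\left(d + g{\left(-12 \right)}\right) 22 = \left(-138 + \left(2 - \sqrt{-24 - 12}\right)\right) 22 = \left(-138 + \left(2 - \sqrt{-36}\right)\right) 22 = \left(-138 + \left(2 - 6 i\right)\right) 22 = \left(-136 - 6 i\right) 22 = -2992 - 132 i$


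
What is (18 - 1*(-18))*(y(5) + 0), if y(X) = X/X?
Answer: 36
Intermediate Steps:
y(X) = 1
(18 - 1*(-18))*(y(5) + 0) = (18 - 1*(-18))*(1 + 0) = (18 + 18)*1 = 36*1 = 36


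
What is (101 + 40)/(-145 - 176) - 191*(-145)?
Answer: 2963318/107 ≈ 27695.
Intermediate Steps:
(101 + 40)/(-145 - 176) - 191*(-145) = 141/(-321) + 27695 = 141*(-1/321) + 27695 = -47/107 + 27695 = 2963318/107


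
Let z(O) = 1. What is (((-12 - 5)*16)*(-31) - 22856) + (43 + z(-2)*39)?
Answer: -14342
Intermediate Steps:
(((-12 - 5)*16)*(-31) - 22856) + (43 + z(-2)*39) = (((-12 - 5)*16)*(-31) - 22856) + (43 + 1*39) = (-17*16*(-31) - 22856) + (43 + 39) = (-272*(-31) - 22856) + 82 = (8432 - 22856) + 82 = -14424 + 82 = -14342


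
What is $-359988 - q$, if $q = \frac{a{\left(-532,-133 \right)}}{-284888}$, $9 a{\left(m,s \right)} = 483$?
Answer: $- \frac{307668783871}{854664} \approx -3.5999 \cdot 10^{5}$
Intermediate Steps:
$a{\left(m,s \right)} = \frac{161}{3}$ ($a{\left(m,s \right)} = \frac{1}{9} \cdot 483 = \frac{161}{3}$)
$q = - \frac{161}{854664}$ ($q = \frac{161}{3 \left(-284888\right)} = \frac{161}{3} \left(- \frac{1}{284888}\right) = - \frac{161}{854664} \approx -0.00018838$)
$-359988 - q = -359988 - - \frac{161}{854664} = -359988 + \frac{161}{854664} = - \frac{307668783871}{854664}$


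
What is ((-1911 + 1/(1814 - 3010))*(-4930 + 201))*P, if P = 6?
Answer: 32425197159/598 ≈ 5.4223e+7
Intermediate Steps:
((-1911 + 1/(1814 - 3010))*(-4930 + 201))*P = ((-1911 + 1/(1814 - 3010))*(-4930 + 201))*6 = ((-1911 + 1/(-1196))*(-4729))*6 = ((-1911 - 1/1196)*(-4729))*6 = -2285557/1196*(-4729)*6 = (10808399053/1196)*6 = 32425197159/598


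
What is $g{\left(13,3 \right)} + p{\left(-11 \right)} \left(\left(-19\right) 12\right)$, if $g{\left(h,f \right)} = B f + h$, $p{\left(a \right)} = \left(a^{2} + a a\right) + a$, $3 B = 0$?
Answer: $-52655$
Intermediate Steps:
$B = 0$ ($B = \frac{1}{3} \cdot 0 = 0$)
$p{\left(a \right)} = a + 2 a^{2}$ ($p{\left(a \right)} = \left(a^{2} + a^{2}\right) + a = 2 a^{2} + a = a + 2 a^{2}$)
$g{\left(h,f \right)} = h$ ($g{\left(h,f \right)} = 0 f + h = 0 + h = h$)
$g{\left(13,3 \right)} + p{\left(-11 \right)} \left(\left(-19\right) 12\right) = 13 + - 11 \left(1 + 2 \left(-11\right)\right) \left(\left(-19\right) 12\right) = 13 + - 11 \left(1 - 22\right) \left(-228\right) = 13 + \left(-11\right) \left(-21\right) \left(-228\right) = 13 + 231 \left(-228\right) = 13 - 52668 = -52655$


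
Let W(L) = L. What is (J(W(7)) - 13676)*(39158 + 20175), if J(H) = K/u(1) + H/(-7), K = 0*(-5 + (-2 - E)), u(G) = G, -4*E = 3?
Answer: -811497441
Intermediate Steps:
E = -3/4 (E = -1/4*3 = -3/4 ≈ -0.75000)
K = 0 (K = 0*(-5 + (-2 - 1*(-3/4))) = 0*(-5 + (-2 + 3/4)) = 0*(-5 - 5/4) = 0*(-25/4) = 0)
J(H) = -H/7 (J(H) = 0/1 + H/(-7) = 0*1 + H*(-1/7) = 0 - H/7 = -H/7)
(J(W(7)) - 13676)*(39158 + 20175) = (-1/7*7 - 13676)*(39158 + 20175) = (-1 - 13676)*59333 = -13677*59333 = -811497441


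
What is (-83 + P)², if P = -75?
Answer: 24964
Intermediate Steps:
(-83 + P)² = (-83 - 75)² = (-158)² = 24964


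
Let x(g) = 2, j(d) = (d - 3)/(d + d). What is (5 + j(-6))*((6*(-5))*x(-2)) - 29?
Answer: -374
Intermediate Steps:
j(d) = (-3 + d)/(2*d) (j(d) = (-3 + d)/((2*d)) = (-3 + d)*(1/(2*d)) = (-3 + d)/(2*d))
(5 + j(-6))*((6*(-5))*x(-2)) - 29 = (5 + (½)*(-3 - 6)/(-6))*((6*(-5))*2) - 29 = (5 + (½)*(-⅙)*(-9))*(-30*2) - 29 = (5 + ¾)*(-60) - 29 = (23/4)*(-60) - 29 = -345 - 29 = -374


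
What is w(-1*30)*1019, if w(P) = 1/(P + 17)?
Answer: -1019/13 ≈ -78.385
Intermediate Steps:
w(P) = 1/(17 + P)
w(-1*30)*1019 = 1019/(17 - 1*30) = 1019/(17 - 30) = 1019/(-13) = -1/13*1019 = -1019/13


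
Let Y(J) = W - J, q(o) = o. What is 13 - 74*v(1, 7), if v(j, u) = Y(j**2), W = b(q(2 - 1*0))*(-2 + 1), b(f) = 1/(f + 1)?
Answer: 335/3 ≈ 111.67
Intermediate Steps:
b(f) = 1/(1 + f)
W = -1/3 (W = (-2 + 1)/(1 + (2 - 1*0)) = -1/(1 + (2 + 0)) = -1/(1 + 2) = -1/3 ≈ -0.33333)
Y(J) = -1/3 - J
v(j, u) = -1/3 - j**2
13 - 74*v(1, 7) = 13 - 74*(-1/3 - 1*1**2) = 13 - 74*(-1/3 - 1*1) = 13 - 74*(-1/3 - 1) = 13 - 74*(-4/3) = 13 + 296/3 = 335/3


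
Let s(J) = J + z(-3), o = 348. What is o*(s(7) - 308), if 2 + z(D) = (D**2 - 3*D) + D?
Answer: -100224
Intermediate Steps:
z(D) = -2 + D**2 - 2*D (z(D) = -2 + ((D**2 - 3*D) + D) = -2 + (D**2 - 2*D) = -2 + D**2 - 2*D)
s(J) = 13 + J (s(J) = J + (-2 + (-3)**2 - 2*(-3)) = J + (-2 + 9 + 6) = J + 13 = 13 + J)
o*(s(7) - 308) = 348*((13 + 7) - 308) = 348*(20 - 308) = 348*(-288) = -100224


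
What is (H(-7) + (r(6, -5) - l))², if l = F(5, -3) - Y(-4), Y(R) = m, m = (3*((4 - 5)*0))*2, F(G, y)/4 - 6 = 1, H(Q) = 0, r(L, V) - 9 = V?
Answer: 576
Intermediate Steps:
r(L, V) = 9 + V
F(G, y) = 28 (F(G, y) = 24 + 4*1 = 24 + 4 = 28)
m = 0 (m = (3*(-1*0))*2 = (3*0)*2 = 0*2 = 0)
Y(R) = 0
l = 28 (l = 28 - 1*0 = 28 + 0 = 28)
(H(-7) + (r(6, -5) - l))² = (0 + ((9 - 5) - 1*28))² = (0 + (4 - 28))² = (0 - 24)² = (-24)² = 576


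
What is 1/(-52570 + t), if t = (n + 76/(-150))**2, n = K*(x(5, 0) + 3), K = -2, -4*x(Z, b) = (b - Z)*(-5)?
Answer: -22500/1182016799 ≈ -1.9035e-5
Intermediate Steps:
x(Z, b) = -5*Z/4 + 5*b/4 (x(Z, b) = -(b - Z)*(-5)/4 = -(-5*b + 5*Z)/4 = -5*Z/4 + 5*b/4)
n = 13/2 (n = -2*((-5/4*5 + (5/4)*0) + 3) = -2*((-25/4 + 0) + 3) = -2*(-25/4 + 3) = -2*(-13/4) = 13/2 ≈ 6.5000)
t = 808201/22500 (t = (13/2 + 76/(-150))**2 = (13/2 + 76*(-1/150))**2 = (13/2 - 38/75)**2 = (899/150)**2 = 808201/22500 ≈ 35.920)
1/(-52570 + t) = 1/(-52570 + 808201/22500) = 1/(-1182016799/22500) = -22500/1182016799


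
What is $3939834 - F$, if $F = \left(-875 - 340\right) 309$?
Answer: $4315269$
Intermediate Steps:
$F = -375435$ ($F = \left(-1215\right) 309 = -375435$)
$3939834 - F = 3939834 - -375435 = 3939834 + 375435 = 4315269$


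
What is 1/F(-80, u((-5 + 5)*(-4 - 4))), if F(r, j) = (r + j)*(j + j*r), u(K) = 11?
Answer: 1/59961 ≈ 1.6678e-5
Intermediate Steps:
F(r, j) = (j + r)*(j + j*r)
1/F(-80, u((-5 + 5)*(-4 - 4))) = 1/(11*(11 - 80 + (-80)² + 11*(-80))) = 1/(11*(11 - 80 + 6400 - 880)) = 1/(11*5451) = 1/59961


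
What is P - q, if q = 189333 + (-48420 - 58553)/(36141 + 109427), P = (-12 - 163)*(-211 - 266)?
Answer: -15409430371/145568 ≈ -1.0586e+5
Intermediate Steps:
P = 83475 (P = -175*(-477) = 83475)
q = 27560719171/145568 (q = 189333 - 106973/145568 = 27560719171/145568 ≈ 1.8933e+5)
P - q = 83475 - 1*27560719171/145568 = 83475 - 27560719171/145568 = -15409430371/145568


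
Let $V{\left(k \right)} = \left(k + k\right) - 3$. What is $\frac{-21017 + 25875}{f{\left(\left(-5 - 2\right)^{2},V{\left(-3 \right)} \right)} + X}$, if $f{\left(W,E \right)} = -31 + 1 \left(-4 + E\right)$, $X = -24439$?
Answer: $- \frac{4858}{24483} \approx -0.19842$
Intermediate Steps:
$V{\left(k \right)} = -3 + 2 k$ ($V{\left(k \right)} = 2 k - 3 = -3 + 2 k$)
$f{\left(W,E \right)} = -35 + E$ ($f{\left(W,E \right)} = -31 + \left(-4 + E\right) = -35 + E$)
$\frac{-21017 + 25875}{f{\left(\left(-5 - 2\right)^{2},V{\left(-3 \right)} \right)} + X} = \frac{-21017 + 25875}{\left(-35 + \left(-3 + 2 \left(-3\right)\right)\right) - 24439} = \frac{4858}{\left(-35 - 9\right) - 24439} = \frac{4858}{-44 - 24439} = \frac{4858}{-24483} = 4858 \left(- \frac{1}{24483}\right) = - \frac{4858}{24483}$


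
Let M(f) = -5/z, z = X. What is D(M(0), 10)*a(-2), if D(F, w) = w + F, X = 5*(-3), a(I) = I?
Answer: -62/3 ≈ -20.667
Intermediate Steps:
X = -15
z = -15
M(f) = 1/3 (M(f) = -5/(-15) = -5*(-1/15) = 1/3)
D(F, w) = F + w
D(M(0), 10)*a(-2) = (1/3 + 10)*(-2) = (31/3)*(-2) = -62/3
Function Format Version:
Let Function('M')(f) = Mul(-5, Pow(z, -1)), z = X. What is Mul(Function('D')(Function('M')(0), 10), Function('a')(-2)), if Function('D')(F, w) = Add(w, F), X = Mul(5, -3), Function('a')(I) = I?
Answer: Rational(-62, 3) ≈ -20.667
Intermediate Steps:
X = -15
z = -15
Function('M')(f) = Rational(1, 3) (Function('M')(f) = Mul(-5, Pow(-15, -1)) = Mul(-5, Rational(-1, 15)) = Rational(1, 3))
Function('D')(F, w) = Add(F, w)
Mul(Function('D')(Function('M')(0), 10), Function('a')(-2)) = Mul(Add(Rational(1, 3), 10), -2) = Mul(Rational(31, 3), -2) = Rational(-62, 3)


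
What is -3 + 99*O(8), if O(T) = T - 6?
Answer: 195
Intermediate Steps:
O(T) = -6 + T
-3 + 99*O(8) = -3 + 99*(-6 + 8) = -3 + 99*2 = -3 + 198 = 195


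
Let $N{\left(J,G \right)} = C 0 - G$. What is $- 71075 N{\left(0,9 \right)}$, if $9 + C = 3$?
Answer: $639675$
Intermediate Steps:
$C = -6$ ($C = -9 + 3 = -6$)
$N{\left(J,G \right)} = - G$ ($N{\left(J,G \right)} = \left(-6\right) 0 - G = 0 - G = - G$)
$- 71075 N{\left(0,9 \right)} = - 71075 \left(\left(-1\right) 9\right) = \left(-71075\right) \left(-9\right) = 639675$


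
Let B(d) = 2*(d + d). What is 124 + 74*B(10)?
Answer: 3084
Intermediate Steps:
B(d) = 4*d (B(d) = 2*(2*d) = 4*d)
124 + 74*B(10) = 124 + 74*(4*10) = 124 + 74*40 = 124 + 2960 = 3084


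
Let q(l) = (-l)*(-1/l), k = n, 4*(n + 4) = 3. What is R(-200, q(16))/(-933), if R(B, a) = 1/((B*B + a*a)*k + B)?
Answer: 4/485918529 ≈ 8.2318e-9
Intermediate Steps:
n = -13/4 (n = -4 + (¼)*3 = -4 + ¾ = -13/4 ≈ -3.2500)
k = -13/4 ≈ -3.2500
q(l) = 1
R(B, a) = 1/(B - 13*B²/4 - 13*a²/4) (R(B, a) = 1/((B*B + a*a)*(-13/4) + B) = 1/((B² + a²)*(-13/4) + B) = 1/((-13*B²/4 - 13*a²/4) + B) = 1/(B - 13*B²/4 - 13*a²/4))
R(-200, q(16))/(-933) = -4/(-4*(-200) + 13*(-200)² + 13*1²)/(-933) = -4/(800 + 13*40000 + 13*1)*(-1/933) = -4/(800 + 520000 + 13)*(-1/933) = -4/520813*(-1/933) = 4/485918529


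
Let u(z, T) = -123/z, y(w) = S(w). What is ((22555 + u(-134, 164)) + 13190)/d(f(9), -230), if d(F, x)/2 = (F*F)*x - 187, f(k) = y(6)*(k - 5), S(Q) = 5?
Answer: -532217/2745124 ≈ -0.19388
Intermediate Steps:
y(w) = 5
f(k) = -25 + 5*k (f(k) = 5*(k - 5) = 5*(-5 + k) = -25 + 5*k)
d(F, x) = -374 + 2*x*F² (d(F, x) = 2*((F*F)*x - 187) = 2*(F²*x - 187) = 2*(x*F² - 187) = 2*(-187 + x*F²) = -374 + 2*x*F²)
((22555 + u(-134, 164)) + 13190)/d(f(9), -230) = ((22555 - 123/(-134)) + 13190)/(-374 + 2*(-230)*(-25 + 5*9)²) = ((22555 - 123*(-1/134)) + 13190)/(-374 + 2*(-230)*(-25 + 45)²) = ((22555 + 123/134) + 13190)/(-374 + 2*(-230)*20²) = (3022493/134 + 13190)/(-374 + 2*(-230)*400) = 4789953/(134*(-374 - 184000)) = (4789953/134)/(-184374) = (4789953/134)*(-1/184374) = -532217/2745124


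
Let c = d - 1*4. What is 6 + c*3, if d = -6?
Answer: -24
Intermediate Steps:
c = -10 (c = -6 - 1*4 = -6 - 4 = -10)
6 + c*3 = 6 - 10*3 = 6 - 30 = -24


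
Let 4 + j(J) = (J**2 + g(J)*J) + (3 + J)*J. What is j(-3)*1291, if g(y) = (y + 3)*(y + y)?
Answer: 6455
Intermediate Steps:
g(y) = 2*y*(3 + y) (g(y) = (3 + y)*(2*y) = 2*y*(3 + y))
j(J) = -4 + J**2 + J*(3 + J) + 2*J**2*(3 + J) (j(J) = -4 + ((J**2 + (2*J*(3 + J))*J) + (3 + J)*J) = -4 + ((J**2 + 2*J**2*(3 + J)) + J*(3 + J)) = -4 + (J**2 + J*(3 + J) + 2*J**2*(3 + J)) = -4 + J**2 + J*(3 + J) + 2*J**2*(3 + J))
j(-3)*1291 = (-4 + 2*(-3)**3 + 3*(-3) + 8*(-3)**2)*1291 = (-4 + 2*(-27) - 9 + 8*9)*1291 = (-4 - 54 - 9 + 72)*1291 = 5*1291 = 6455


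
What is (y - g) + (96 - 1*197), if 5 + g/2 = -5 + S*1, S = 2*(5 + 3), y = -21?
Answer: -134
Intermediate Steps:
S = 16 (S = 2*8 = 16)
g = 12 (g = -10 + 2*(-5 + 16*1) = -10 + 2*(-5 + 16) = -10 + 2*11 = -10 + 22 = 12)
(y - g) + (96 - 1*197) = (-21 - 1*12) + (96 - 1*197) = (-21 - 12) + (96 - 197) = -33 - 101 = -134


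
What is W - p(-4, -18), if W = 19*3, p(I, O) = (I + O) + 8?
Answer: 71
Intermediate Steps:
p(I, O) = 8 + I + O
W = 57
W - p(-4, -18) = 57 - (8 - 4 - 18) = 57 - 1*(-14) = 57 + 14 = 71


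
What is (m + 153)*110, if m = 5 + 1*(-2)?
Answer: 17160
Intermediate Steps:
m = 3 (m = 5 - 2 = 3)
(m + 153)*110 = (3 + 153)*110 = 156*110 = 17160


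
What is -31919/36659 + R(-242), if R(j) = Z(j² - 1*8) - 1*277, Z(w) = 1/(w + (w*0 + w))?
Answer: -1192956901085/4293208808 ≈ -277.87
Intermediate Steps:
Z(w) = 1/(2*w) (Z(w) = 1/(w + (0 + w)) = 1/(w + w) = 1/(2*w))
R(j) = -277 + 1/(2*(-8 + j²)) (R(j) = 1/(2*(j² - 1*8)) - 1*277 = 1/(2*(j² - 8)) - 277 = 1/(2*(-8 + j²)) - 277 = -277 + 1/(2*(-8 + j²)))
-31919/36659 + R(-242) = -31919/36659 + (4433 - 554*(-242)²)/(2*(-8 + (-242)²)) = -31919*1/36659 + (4433 - 554*58564)/(2*(-8 + 58564)) = -31919/36659 + (½)*(4433 - 32444456)/58556 = -31919/36659 + (½)*(1/58556)*(-32440023) = -31919/36659 - 32440023/117112 = -1192956901085/4293208808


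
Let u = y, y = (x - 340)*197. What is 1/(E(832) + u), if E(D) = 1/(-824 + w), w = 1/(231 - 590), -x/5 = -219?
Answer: 295817/43998341136 ≈ 6.7234e-6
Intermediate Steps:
x = 1095 (x = -5*(-219) = 1095)
w = -1/359 (w = 1/(-359) = -1/359 ≈ -0.0027855)
E(D) = -359/295817 (E(D) = 1/(-824 - 1/359) = 1/(-295817/359) = -359/295817)
y = 148735 (y = (1095 - 340)*197 = 755*197 = 148735)
u = 148735
1/(E(832) + u) = 1/(-359/295817 + 148735) = 1/(43998341136/295817) = 295817/43998341136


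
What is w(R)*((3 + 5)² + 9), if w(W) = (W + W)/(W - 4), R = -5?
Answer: 730/9 ≈ 81.111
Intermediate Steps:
w(W) = 2*W/(-4 + W) (w(W) = (2*W)/(-4 + W) = 2*W/(-4 + W))
w(R)*((3 + 5)² + 9) = (2*(-5)/(-4 - 5))*((3 + 5)² + 9) = (2*(-5)/(-9))*(8² + 9) = (2*(-5)*(-⅑))*(64 + 9) = (10/9)*73 = 730/9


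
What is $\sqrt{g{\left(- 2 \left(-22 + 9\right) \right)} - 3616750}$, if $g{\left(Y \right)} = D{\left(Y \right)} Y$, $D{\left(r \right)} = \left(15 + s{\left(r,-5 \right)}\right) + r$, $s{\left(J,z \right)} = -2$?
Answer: $2 i \sqrt{903934} \approx 1901.5 i$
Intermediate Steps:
$D{\left(r \right)} = 13 + r$ ($D{\left(r \right)} = \left(15 - 2\right) + r = 13 + r$)
$g{\left(Y \right)} = Y \left(13 + Y\right)$ ($g{\left(Y \right)} = \left(13 + Y\right) Y = Y \left(13 + Y\right)$)
$\sqrt{g{\left(- 2 \left(-22 + 9\right) \right)} - 3616750} = \sqrt{- 2 \left(-22 + 9\right) \left(13 - 2 \left(-22 + 9\right)\right) - 3616750} = \sqrt{\left(-2\right) \left(-13\right) \left(13 - -26\right) - 3616750} = \sqrt{26 \left(13 + 26\right) - 3616750} = \sqrt{26 \cdot 39 - 3616750} = \sqrt{1014 - 3616750} = \sqrt{-3615736} = 2 i \sqrt{903934}$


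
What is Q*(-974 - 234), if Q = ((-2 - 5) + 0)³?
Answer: 414344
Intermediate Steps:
Q = -343 (Q = (-7 + 0)³ = (-7)³ = -343)
Q*(-974 - 234) = -343*(-974 - 234) = -343*(-1208) = 414344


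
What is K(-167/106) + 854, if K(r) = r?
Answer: 90357/106 ≈ 852.42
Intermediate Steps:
K(-167/106) + 854 = -167/106 + 854 = 90357/106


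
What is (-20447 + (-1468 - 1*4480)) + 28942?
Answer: 2547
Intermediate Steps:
(-20447 + (-1468 - 1*4480)) + 28942 = (-20447 + (-1468 - 4480)) + 28942 = (-20447 - 5948) + 28942 = -26395 + 28942 = 2547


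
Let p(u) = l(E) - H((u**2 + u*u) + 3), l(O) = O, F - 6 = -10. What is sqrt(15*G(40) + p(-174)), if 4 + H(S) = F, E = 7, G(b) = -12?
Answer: I*sqrt(165) ≈ 12.845*I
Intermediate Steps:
F = -4 (F = 6 - 10 = -4)
H(S) = -8 (H(S) = -4 - 4 = -8)
p(u) = 15 (p(u) = 7 - 1*(-8) = 7 + 8 = 15)
sqrt(15*G(40) + p(-174)) = sqrt(15*(-12) + 15) = sqrt(-180 + 15) = sqrt(-165) = I*sqrt(165)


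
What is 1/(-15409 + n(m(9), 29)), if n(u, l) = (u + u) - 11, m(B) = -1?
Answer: -1/15422 ≈ -6.4842e-5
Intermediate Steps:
n(u, l) = -11 + 2*u (n(u, l) = 2*u - 11 = -11 + 2*u)
1/(-15409 + n(m(9), 29)) = 1/(-15409 + (-11 + 2*(-1))) = 1/(-15409 + (-11 - 2)) = 1/(-15409 - 13) = 1/(-15422) = -1/15422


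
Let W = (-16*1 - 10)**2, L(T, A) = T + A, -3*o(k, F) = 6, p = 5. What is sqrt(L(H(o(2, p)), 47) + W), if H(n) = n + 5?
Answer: 11*sqrt(6) ≈ 26.944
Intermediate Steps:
o(k, F) = -2 (o(k, F) = -1/3*6 = -2)
H(n) = 5 + n
L(T, A) = A + T
W = 676 (W = (-16 - 10)**2 = (-26)**2 = 676)
sqrt(L(H(o(2, p)), 47) + W) = sqrt((47 + (5 - 2)) + 676) = sqrt((47 + 3) + 676) = sqrt(50 + 676) = sqrt(726) = 11*sqrt(6)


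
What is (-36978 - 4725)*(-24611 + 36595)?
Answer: -499768752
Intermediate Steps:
(-36978 - 4725)*(-24611 + 36595) = -41703*11984 = -499768752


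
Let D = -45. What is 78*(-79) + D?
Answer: -6207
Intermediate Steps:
78*(-79) + D = 78*(-79) - 45 = -6162 - 45 = -6207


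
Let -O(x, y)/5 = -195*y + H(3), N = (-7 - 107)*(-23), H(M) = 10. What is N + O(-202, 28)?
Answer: 29872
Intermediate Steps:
N = 2622 (N = -114*(-23) = 2622)
O(x, y) = -50 + 975*y (O(x, y) = -5*(-195*y + 10) = -5*(10 - 195*y) = -50 + 975*y)
N + O(-202, 28) = 2622 + (-50 + 975*28) = 2622 + (-50 + 27300) = 2622 + 27250 = 29872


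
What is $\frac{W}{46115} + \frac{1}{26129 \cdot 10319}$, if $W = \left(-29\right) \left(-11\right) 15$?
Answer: $\frac{258031278730}{2486752767673} \approx 0.10376$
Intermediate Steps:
$W = 4785$ ($W = 319 \cdot 15 = 4785$)
$\frac{W}{46115} + \frac{1}{26129 \cdot 10319} = \frac{4785}{46115} + \frac{1}{26129 \cdot 10319} = 4785 \cdot \frac{1}{46115} + \frac{1}{26129} \cdot \frac{1}{10319} = \frac{957}{9223} + \frac{1}{269625151} = \frac{258031278730}{2486752767673}$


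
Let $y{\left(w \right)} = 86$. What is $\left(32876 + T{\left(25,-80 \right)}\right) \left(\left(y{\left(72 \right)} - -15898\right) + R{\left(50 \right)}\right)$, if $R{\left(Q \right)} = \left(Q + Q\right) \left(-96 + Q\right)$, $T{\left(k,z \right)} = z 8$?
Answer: $366974624$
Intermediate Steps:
$T{\left(k,z \right)} = 8 z$
$R{\left(Q \right)} = 2 Q \left(-96 + Q\right)$
$\left(32876 + T{\left(25,-80 \right)}\right) \left(\left(y{\left(72 \right)} - -15898\right) + R{\left(50 \right)}\right) = \left(32876 + 8 \left(-80\right)\right) \left(\left(86 - -15898\right) + 2 \cdot 50 \left(-96 + 50\right)\right) = \left(32876 - 640\right) \left(\left(86 + 15898\right) + 2 \cdot 50 \left(-46\right)\right) = 32236 \left(15984 - 4600\right) = 32236 \cdot 11384 = 366974624$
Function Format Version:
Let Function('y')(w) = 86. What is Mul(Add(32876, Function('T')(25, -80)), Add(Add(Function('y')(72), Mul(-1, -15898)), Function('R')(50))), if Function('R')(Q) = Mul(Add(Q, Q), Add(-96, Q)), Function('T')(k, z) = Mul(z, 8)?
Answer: 366974624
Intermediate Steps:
Function('T')(k, z) = Mul(8, z)
Function('R')(Q) = Mul(2, Q, Add(-96, Q)) (Function('R')(Q) = Mul(Mul(2, Q), Add(-96, Q)) = Mul(2, Q, Add(-96, Q)))
Mul(Add(32876, Function('T')(25, -80)), Add(Add(Function('y')(72), Mul(-1, -15898)), Function('R')(50))) = Mul(Add(32876, Mul(8, -80)), Add(Add(86, Mul(-1, -15898)), Mul(2, 50, Add(-96, 50)))) = Mul(Add(32876, -640), Add(Add(86, 15898), Mul(2, 50, -46))) = Mul(32236, Add(15984, -4600)) = Mul(32236, 11384) = 366974624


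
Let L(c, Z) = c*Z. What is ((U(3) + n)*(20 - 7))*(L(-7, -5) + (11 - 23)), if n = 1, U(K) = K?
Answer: 1196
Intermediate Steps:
L(c, Z) = Z*c
((U(3) + n)*(20 - 7))*(L(-7, -5) + (11 - 23)) = ((3 + 1)*(20 - 7))*(-5*(-7) + (11 - 23)) = (4*13)*(35 - 12) = 52*23 = 1196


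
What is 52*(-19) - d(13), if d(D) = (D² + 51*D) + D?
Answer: -1833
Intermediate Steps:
d(D) = D² + 52*D
52*(-19) - d(13) = 52*(-19) - 13*(52 + 13) = -988 - 13*65 = -988 - 1*845 = -988 - 845 = -1833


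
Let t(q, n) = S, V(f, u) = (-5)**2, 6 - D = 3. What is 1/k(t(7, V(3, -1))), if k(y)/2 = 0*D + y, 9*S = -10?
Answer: -9/20 ≈ -0.45000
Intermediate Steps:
S = -10/9 (S = (1/9)*(-10) = -10/9 ≈ -1.1111)
D = 3 (D = 6 - 1*3 = 6 - 3 = 3)
V(f, u) = 25
t(q, n) = -10/9
k(y) = 2*y (k(y) = 2*(0*3 + y) = 2*(0 + y) = 2*y)
1/k(t(7, V(3, -1))) = 1/(2*(-10/9)) = 1/(-20/9) = -9/20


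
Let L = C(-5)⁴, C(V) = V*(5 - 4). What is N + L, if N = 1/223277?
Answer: 139548126/223277 ≈ 625.00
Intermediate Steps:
C(V) = V (C(V) = V*1 = V)
N = 1/223277 ≈ 4.4787e-6
L = 625 (L = (-5)⁴ = 625)
N + L = 1/223277 + 625 = 139548126/223277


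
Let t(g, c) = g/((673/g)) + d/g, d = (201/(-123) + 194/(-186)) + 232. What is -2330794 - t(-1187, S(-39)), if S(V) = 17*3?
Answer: -7106018938662677/3046018863 ≈ -2.3329e+6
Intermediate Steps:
d = 874408/3813 (d = (201*(-1/123) + 194*(-1/186)) + 232 = (-67/41 - 97/93) + 232 = -10208/3813 + 232 = 874408/3813 ≈ 229.32)
S(V) = 51
t(g, c) = g²/673 + 874408/(3813*g) (t(g, c) = g/((673/g)) + 874408/(3813*g) = g*(g/673) + 874408/(3813*g) = g²/673 + 874408/(3813*g))
-2330794 - t(-1187, S(-39)) = -2330794 - (588476584 + 3813*(-1187)³)/(2566149*(-1187)) = -2330794 - (-1)*(588476584 + 3813*(-1672446203))/(2566149*1187) = -2330794 - (-1)*(588476584 - 6377037372039)/(2566149*1187) = -2330794 - (-1)*(-6376448895455)/(2566149*1187) = -2330794 - 1*6376448895455/3046018863 = -2330794 - 6376448895455/3046018863 = -7106018938662677/3046018863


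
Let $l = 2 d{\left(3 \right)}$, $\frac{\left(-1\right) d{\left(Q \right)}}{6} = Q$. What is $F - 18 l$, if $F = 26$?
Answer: $674$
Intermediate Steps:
$d{\left(Q \right)} = - 6 Q$
$l = -36$ ($l = 2 \left(\left(-6\right) 3\right) = 2 \left(-18\right) = -36$)
$F - 18 l = 26 - -648 = 26 + 648 = 674$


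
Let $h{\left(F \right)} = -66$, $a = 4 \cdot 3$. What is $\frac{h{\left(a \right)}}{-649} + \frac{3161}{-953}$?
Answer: $- \frac{180781}{56227} \approx -3.2152$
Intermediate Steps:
$a = 12$
$\frac{h{\left(a \right)}}{-649} + \frac{3161}{-953} = - \frac{66}{-649} + \frac{3161}{-953} = \left(-66\right) \left(- \frac{1}{649}\right) + 3161 \left(- \frac{1}{953}\right) = \frac{6}{59} - \frac{3161}{953} = - \frac{180781}{56227}$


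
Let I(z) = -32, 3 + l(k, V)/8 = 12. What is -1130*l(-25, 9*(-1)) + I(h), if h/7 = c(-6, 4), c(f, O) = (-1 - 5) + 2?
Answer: -81392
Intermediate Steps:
c(f, O) = -4 (c(f, O) = -6 + 2 = -4)
h = -28 (h = 7*(-4) = -28)
l(k, V) = 72 (l(k, V) = -24 + 8*12 = -24 + 96 = 72)
-1130*l(-25, 9*(-1)) + I(h) = -1130*72 - 32 = -81360 - 32 = -81392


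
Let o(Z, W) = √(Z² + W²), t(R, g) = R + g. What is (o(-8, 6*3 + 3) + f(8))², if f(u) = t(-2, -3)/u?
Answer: 32345/64 - 5*√505/4 ≈ 477.30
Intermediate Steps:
o(Z, W) = √(W² + Z²)
f(u) = -5/u (f(u) = (-2 - 3)/u = -5/u)
(o(-8, 6*3 + 3) + f(8))² = (√((6*3 + 3)² + (-8)²) - 5/8)² = (√((18 + 3)² + 64) - 5*⅛)² = (√(21² + 64) - 5/8)² = (√(441 + 64) - 5/8)² = (√505 - 5/8)² = (-5/8 + √505)²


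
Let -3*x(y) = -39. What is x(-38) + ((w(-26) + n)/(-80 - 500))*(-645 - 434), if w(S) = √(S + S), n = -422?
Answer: -223899/290 + 1079*I*√13/290 ≈ -772.07 + 13.415*I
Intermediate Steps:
w(S) = √2*√S (w(S) = √(2*S) = √2*√S)
x(y) = 13 (x(y) = -⅓*(-39) = 13)
x(-38) + ((w(-26) + n)/(-80 - 500))*(-645 - 434) = 13 + ((√2*√(-26) - 422)/(-80 - 500))*(-645 - 434) = 13 + ((√2*(I*√26) - 422)/(-580))*(-1079) = 13 + ((2*I*√13 - 422)*(-1/580))*(-1079) = 13 + ((-422 + 2*I*√13)*(-1/580))*(-1079) = 13 + (211/290 - I*√13/290)*(-1079) = 13 + (-227669/290 + 1079*I*√13/290) = -223899/290 + 1079*I*√13/290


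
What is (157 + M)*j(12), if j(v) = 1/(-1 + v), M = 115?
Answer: 272/11 ≈ 24.727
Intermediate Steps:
(157 + M)*j(12) = (157 + 115)/(-1 + 12) = 272/11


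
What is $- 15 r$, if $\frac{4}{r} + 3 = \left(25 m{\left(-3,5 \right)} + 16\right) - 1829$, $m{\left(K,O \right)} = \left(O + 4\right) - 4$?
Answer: $\frac{60}{1691} \approx 0.035482$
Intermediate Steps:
$m{\left(K,O \right)} = O$ ($m{\left(K,O \right)} = \left(4 + O\right) - 4 = O$)
$r = - \frac{4}{1691}$ ($r = \frac{4}{-3 + \left(\left(25 \cdot 5 + 16\right) - 1829\right)} = \frac{4}{-3 + \left(\left(125 + 16\right) - 1829\right)} = \frac{4}{-3 + \left(141 - 1829\right)} = \frac{4}{-3 - 1688} = \frac{4}{-1691} = 4 \left(- \frac{1}{1691}\right) = - \frac{4}{1691} \approx -0.0023655$)
$- 15 r = \left(-15\right) \left(- \frac{4}{1691}\right) = \frac{60}{1691}$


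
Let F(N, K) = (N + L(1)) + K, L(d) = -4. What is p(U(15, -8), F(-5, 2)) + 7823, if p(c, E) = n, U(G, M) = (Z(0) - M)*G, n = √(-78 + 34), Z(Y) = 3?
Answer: 7823 + 2*I*√11 ≈ 7823.0 + 6.6332*I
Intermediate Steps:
n = 2*I*√11 (n = √(-44) = 2*I*√11 ≈ 6.6332*I)
F(N, K) = -4 + K + N (F(N, K) = (N - 4) + K = (-4 + N) + K = -4 + K + N)
U(G, M) = G*(3 - M) (U(G, M) = (3 - M)*G = G*(3 - M))
p(c, E) = 2*I*√11
p(U(15, -8), F(-5, 2)) + 7823 = 2*I*√11 + 7823 = 7823 + 2*I*√11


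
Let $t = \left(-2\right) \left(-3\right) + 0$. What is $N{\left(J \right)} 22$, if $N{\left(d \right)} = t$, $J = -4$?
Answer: $132$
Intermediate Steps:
$t = 6$ ($t = 6 + 0 = 6$)
$N{\left(d \right)} = 6$
$N{\left(J \right)} 22 = 6 \cdot 22 = 132$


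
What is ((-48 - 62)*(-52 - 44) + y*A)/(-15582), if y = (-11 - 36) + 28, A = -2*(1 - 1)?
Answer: -1760/2597 ≈ -0.67770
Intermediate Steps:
A = 0 (A = -2*0 = 0)
y = -19 (y = -47 + 28 = -19)
((-48 - 62)*(-52 - 44) + y*A)/(-15582) = ((-48 - 62)*(-52 - 44) - 19*0)/(-15582) = (-110*(-96) + 0)*(-1/15582) = (10560 + 0)*(-1/15582) = 10560*(-1/15582) = -1760/2597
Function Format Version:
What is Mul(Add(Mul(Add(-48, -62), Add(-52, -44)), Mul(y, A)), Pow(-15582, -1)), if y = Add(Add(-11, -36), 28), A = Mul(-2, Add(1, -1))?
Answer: Rational(-1760, 2597) ≈ -0.67770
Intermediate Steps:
A = 0 (A = Mul(-2, 0) = 0)
y = -19 (y = Add(-47, 28) = -19)
Mul(Add(Mul(Add(-48, -62), Add(-52, -44)), Mul(y, A)), Pow(-15582, -1)) = Mul(Add(Mul(Add(-48, -62), Add(-52, -44)), Mul(-19, 0)), Pow(-15582, -1)) = Mul(Add(Mul(-110, -96), 0), Rational(-1, 15582)) = Mul(Add(10560, 0), Rational(-1, 15582)) = Mul(10560, Rational(-1, 15582)) = Rational(-1760, 2597)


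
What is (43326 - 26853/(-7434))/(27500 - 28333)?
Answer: -107370779/2064174 ≈ -52.016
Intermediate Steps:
(43326 - 26853/(-7434))/(27500 - 28333) = (43326 - 26853*(-1/7434))/(-833) = (43326 + 8951/2478)*(-1/833) = (107370779/2478)*(-1/833) = -107370779/2064174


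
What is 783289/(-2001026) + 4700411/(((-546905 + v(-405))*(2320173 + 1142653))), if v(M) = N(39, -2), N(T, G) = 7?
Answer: -741705997027339429/1894784139618852724 ≈ -0.39145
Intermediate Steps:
v(M) = 7
783289/(-2001026) + 4700411/(((-546905 + v(-405))*(2320173 + 1142653))) = 783289/(-2001026) + 4700411/(((-546905 + 7)*(2320173 + 1142653))) = 783289*(-1/2001026) + 4700411/((-546898*3462826)) = -783289/2001026 + 4700411/(-1893812613748) = -783289/2001026 + 4700411*(-1/1893812613748) = -783289/2001026 - 4700411/1893812613748 = -741705997027339429/1894784139618852724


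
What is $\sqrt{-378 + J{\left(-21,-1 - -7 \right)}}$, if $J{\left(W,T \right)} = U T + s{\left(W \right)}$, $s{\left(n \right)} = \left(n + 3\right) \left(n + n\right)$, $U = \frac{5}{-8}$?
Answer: $\frac{\sqrt{1497}}{2} \approx 19.346$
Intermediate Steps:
$U = - \frac{5}{8}$ ($U = 5 \left(- \frac{1}{8}\right) = - \frac{5}{8} \approx -0.625$)
$s{\left(n \right)} = 2 n \left(3 + n\right)$ ($s{\left(n \right)} = \left(3 + n\right) 2 n = 2 n \left(3 + n\right)$)
$J{\left(W,T \right)} = - \frac{5 T}{8} + 2 W \left(3 + W\right)$
$\sqrt{-378 + J{\left(-21,-1 - -7 \right)}} = \sqrt{-378 + \left(- \frac{5 \left(-1 - -7\right)}{8} + 2 \left(-21\right) \left(3 - 21\right)\right)} = \sqrt{-378 + \left(- \frac{5 \left(-1 + 7\right)}{8} + 2 \left(-21\right) \left(-18\right)\right)} = \sqrt{-378 + \left(\left(- \frac{5}{8}\right) 6 + 756\right)} = \sqrt{-378 + \left(- \frac{15}{4} + 756\right)} = \sqrt{-378 + \frac{3009}{4}} = \sqrt{\frac{1497}{4}} = \frac{\sqrt{1497}}{2}$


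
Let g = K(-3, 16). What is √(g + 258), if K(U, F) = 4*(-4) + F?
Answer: √258 ≈ 16.062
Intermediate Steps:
K(U, F) = -16 + F
g = 0 (g = -16 + 16 = 0)
√(g + 258) = √(0 + 258) = √258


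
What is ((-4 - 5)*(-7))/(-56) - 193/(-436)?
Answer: -595/872 ≈ -0.68234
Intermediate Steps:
((-4 - 5)*(-7))/(-56) - 193/(-436) = -9*(-7)*(-1/56) - 193*(-1/436) = 63*(-1/56) + 193/436 = -9/8 + 193/436 = -595/872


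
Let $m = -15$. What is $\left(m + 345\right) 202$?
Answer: $66660$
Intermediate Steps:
$\left(m + 345\right) 202 = \left(-15 + 345\right) 202 = 330 \cdot 202 = 66660$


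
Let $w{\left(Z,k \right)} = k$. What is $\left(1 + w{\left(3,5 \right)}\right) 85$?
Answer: $510$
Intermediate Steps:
$\left(1 + w{\left(3,5 \right)}\right) 85 = \left(1 + 5\right) 85 = 6 \cdot 85 = 510$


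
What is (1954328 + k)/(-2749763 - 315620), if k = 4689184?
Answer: -6643512/3065383 ≈ -2.1673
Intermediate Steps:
(1954328 + k)/(-2749763 - 315620) = (1954328 + 4689184)/(-2749763 - 315620) = 6643512/(-3065383) = 6643512*(-1/3065383) = -6643512/3065383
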